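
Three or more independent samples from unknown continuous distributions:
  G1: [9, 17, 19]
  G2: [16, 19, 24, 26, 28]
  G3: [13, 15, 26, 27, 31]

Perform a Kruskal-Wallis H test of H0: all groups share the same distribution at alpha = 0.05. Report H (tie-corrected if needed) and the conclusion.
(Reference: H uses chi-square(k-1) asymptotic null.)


Step 1: Combine all N = 13 observations and assign midranks.
sorted (value, group, rank): (9,G1,1), (13,G3,2), (15,G3,3), (16,G2,4), (17,G1,5), (19,G1,6.5), (19,G2,6.5), (24,G2,8), (26,G2,9.5), (26,G3,9.5), (27,G3,11), (28,G2,12), (31,G3,13)
Step 2: Sum ranks within each group.
R_1 = 12.5 (n_1 = 3)
R_2 = 40 (n_2 = 5)
R_3 = 38.5 (n_3 = 5)
Step 3: H = 12/(N(N+1)) * sum(R_i^2/n_i) - 3(N+1)
     = 12/(13*14) * (12.5^2/3 + 40^2/5 + 38.5^2/5) - 3*14
     = 0.065934 * 668.533 - 42
     = 2.079121.
Step 4: Ties present; correction factor C = 1 - 12/(13^3 - 13) = 0.994505. Corrected H = 2.079121 / 0.994505 = 2.090608.
Step 5: Under H0, H ~ chi^2(2); p-value = 0.351585.
Step 6: alpha = 0.05. fail to reject H0.

H = 2.0906, df = 2, p = 0.351585, fail to reject H0.


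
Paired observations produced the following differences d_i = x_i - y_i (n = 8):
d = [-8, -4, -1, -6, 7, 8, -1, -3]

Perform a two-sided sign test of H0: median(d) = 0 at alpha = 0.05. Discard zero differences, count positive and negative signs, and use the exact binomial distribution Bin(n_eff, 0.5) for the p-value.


Step 1: Discard zero differences. Original n = 8; n_eff = number of nonzero differences = 8.
Nonzero differences (with sign): -8, -4, -1, -6, +7, +8, -1, -3
Step 2: Count signs: positive = 2, negative = 6.
Step 3: Under H0: P(positive) = 0.5, so the number of positives S ~ Bin(8, 0.5).
Step 4: Two-sided exact p-value = sum of Bin(8,0.5) probabilities at or below the observed probability = 0.289062.
Step 5: alpha = 0.05. fail to reject H0.

n_eff = 8, pos = 2, neg = 6, p = 0.289062, fail to reject H0.


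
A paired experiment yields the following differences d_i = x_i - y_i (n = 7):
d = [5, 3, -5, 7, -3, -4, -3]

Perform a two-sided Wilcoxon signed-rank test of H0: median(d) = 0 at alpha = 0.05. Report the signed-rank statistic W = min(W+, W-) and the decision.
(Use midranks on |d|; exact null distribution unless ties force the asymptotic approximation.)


Step 1: Drop any zero differences (none here) and take |d_i|.
|d| = [5, 3, 5, 7, 3, 4, 3]
Step 2: Midrank |d_i| (ties get averaged ranks).
ranks: |5|->5.5, |3|->2, |5|->5.5, |7|->7, |3|->2, |4|->4, |3|->2
Step 3: Attach original signs; sum ranks with positive sign and with negative sign.
W+ = 5.5 + 2 + 7 = 14.5
W- = 5.5 + 2 + 4 + 2 = 13.5
(Check: W+ + W- = 28 should equal n(n+1)/2 = 28.)
Step 4: Test statistic W = min(W+, W-) = 13.5.
Step 5: Ties in |d|, so use the tie-corrected normal approximation.
        E[W] = n(n+1)/4 = 7*8/4 = 14.
        Tie groups: |d|=3 (t=3), |d|=5 (t=2); sum(t^3 - t) = 30.
        Var[W] = n(n+1)(2n+1)/24 - sum(t^3-t)/48 = 840/24 - 30/48 = 34.375.
        z = (W - E[W]) / sqrt(Var[W]) = (13.5 - 14) / 5.8630 = -0.0853.
        Two-sided p = 2*Phi(z) = 0.932039.
Step 6: alpha = 0.05. fail to reject H0.

W+ = 14.5, W- = 13.5, W = min = 13.5, p = 0.932039, fail to reject H0.


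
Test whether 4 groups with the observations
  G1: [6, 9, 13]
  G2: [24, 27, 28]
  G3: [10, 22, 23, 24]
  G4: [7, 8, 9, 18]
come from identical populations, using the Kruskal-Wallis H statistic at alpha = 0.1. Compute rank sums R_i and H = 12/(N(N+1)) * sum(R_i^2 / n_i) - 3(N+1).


Step 1: Combine all N = 14 observations and assign midranks.
sorted (value, group, rank): (6,G1,1), (7,G4,2), (8,G4,3), (9,G1,4.5), (9,G4,4.5), (10,G3,6), (13,G1,7), (18,G4,8), (22,G3,9), (23,G3,10), (24,G2,11.5), (24,G3,11.5), (27,G2,13), (28,G2,14)
Step 2: Sum ranks within each group.
R_1 = 12.5 (n_1 = 3)
R_2 = 38.5 (n_2 = 3)
R_3 = 36.5 (n_3 = 4)
R_4 = 17.5 (n_4 = 4)
Step 3: H = 12/(N(N+1)) * sum(R_i^2/n_i) - 3(N+1)
     = 12/(14*15) * (12.5^2/3 + 38.5^2/3 + 36.5^2/4 + 17.5^2/4) - 3*15
     = 0.057143 * 955.792 - 45
     = 9.616667.
Step 4: Ties present; correction factor C = 1 - 12/(14^3 - 14) = 0.995604. Corrected H = 9.616667 / 0.995604 = 9.659124.
Step 5: Under H0, H ~ chi^2(3); p-value = 0.021697.
Step 6: alpha = 0.1. reject H0.

H = 9.6591, df = 3, p = 0.021697, reject H0.


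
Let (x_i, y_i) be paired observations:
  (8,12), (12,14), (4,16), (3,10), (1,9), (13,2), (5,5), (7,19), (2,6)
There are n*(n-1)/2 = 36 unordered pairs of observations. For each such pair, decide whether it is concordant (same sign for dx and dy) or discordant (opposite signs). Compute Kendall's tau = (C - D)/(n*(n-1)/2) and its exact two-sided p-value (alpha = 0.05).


Step 1: Enumerate the 36 unordered pairs (i,j) with i<j and classify each by sign(x_j-x_i) * sign(y_j-y_i).
  (1,2):dx=+4,dy=+2->C; (1,3):dx=-4,dy=+4->D; (1,4):dx=-5,dy=-2->C; (1,5):dx=-7,dy=-3->C
  (1,6):dx=+5,dy=-10->D; (1,7):dx=-3,dy=-7->C; (1,8):dx=-1,dy=+7->D; (1,9):dx=-6,dy=-6->C
  (2,3):dx=-8,dy=+2->D; (2,4):dx=-9,dy=-4->C; (2,5):dx=-11,dy=-5->C; (2,6):dx=+1,dy=-12->D
  (2,7):dx=-7,dy=-9->C; (2,8):dx=-5,dy=+5->D; (2,9):dx=-10,dy=-8->C; (3,4):dx=-1,dy=-6->C
  (3,5):dx=-3,dy=-7->C; (3,6):dx=+9,dy=-14->D; (3,7):dx=+1,dy=-11->D; (3,8):dx=+3,dy=+3->C
  (3,9):dx=-2,dy=-10->C; (4,5):dx=-2,dy=-1->C; (4,6):dx=+10,dy=-8->D; (4,7):dx=+2,dy=-5->D
  (4,8):dx=+4,dy=+9->C; (4,9):dx=-1,dy=-4->C; (5,6):dx=+12,dy=-7->D; (5,7):dx=+4,dy=-4->D
  (5,8):dx=+6,dy=+10->C; (5,9):dx=+1,dy=-3->D; (6,7):dx=-8,dy=+3->D; (6,8):dx=-6,dy=+17->D
  (6,9):dx=-11,dy=+4->D; (7,8):dx=+2,dy=+14->C; (7,9):dx=-3,dy=+1->D; (8,9):dx=-5,dy=-13->C
Step 2: C = 19, D = 17, total pairs = 36.
Step 3: tau = (C - D)/(n(n-1)/2) = (19 - 17)/36 = 0.055556.
Step 4: Exact two-sided p-value (enumerate n! = 362880 permutations of y under H0): p = 0.919455.
Step 5: alpha = 0.05. fail to reject H0.

tau_b = 0.0556 (C=19, D=17), p = 0.919455, fail to reject H0.


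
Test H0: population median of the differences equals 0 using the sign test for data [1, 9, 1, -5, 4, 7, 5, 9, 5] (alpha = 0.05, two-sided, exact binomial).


Step 1: Discard zero differences. Original n = 9; n_eff = number of nonzero differences = 9.
Nonzero differences (with sign): +1, +9, +1, -5, +4, +7, +5, +9, +5
Step 2: Count signs: positive = 8, negative = 1.
Step 3: Under H0: P(positive) = 0.5, so the number of positives S ~ Bin(9, 0.5).
Step 4: Two-sided exact p-value = sum of Bin(9,0.5) probabilities at or below the observed probability = 0.039062.
Step 5: alpha = 0.05. reject H0.

n_eff = 9, pos = 8, neg = 1, p = 0.039062, reject H0.


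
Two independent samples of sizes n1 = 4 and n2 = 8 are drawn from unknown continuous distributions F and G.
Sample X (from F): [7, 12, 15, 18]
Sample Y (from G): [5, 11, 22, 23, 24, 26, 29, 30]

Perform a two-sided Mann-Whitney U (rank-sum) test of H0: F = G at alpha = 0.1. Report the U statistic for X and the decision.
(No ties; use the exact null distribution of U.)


Step 1: Combine and sort all 12 observations; assign midranks.
sorted (value, group): (5,Y), (7,X), (11,Y), (12,X), (15,X), (18,X), (22,Y), (23,Y), (24,Y), (26,Y), (29,Y), (30,Y)
ranks: 5->1, 7->2, 11->3, 12->4, 15->5, 18->6, 22->7, 23->8, 24->9, 26->10, 29->11, 30->12
Step 2: Rank sum for X: R1 = 2 + 4 + 5 + 6 = 17.
Step 3: U_X = R1 - n1(n1+1)/2 = 17 - 4*5/2 = 17 - 10 = 7.
       U_Y = n1*n2 - U_X = 32 - 7 = 25.
Step 4: No ties, so the exact null distribution of U (based on enumerating the C(12,4) = 495 equally likely rank assignments) gives the two-sided p-value.
Step 5: p-value = 0.153535; compare to alpha = 0.1. fail to reject H0.

U_X = 7, p = 0.153535, fail to reject H0 at alpha = 0.1.


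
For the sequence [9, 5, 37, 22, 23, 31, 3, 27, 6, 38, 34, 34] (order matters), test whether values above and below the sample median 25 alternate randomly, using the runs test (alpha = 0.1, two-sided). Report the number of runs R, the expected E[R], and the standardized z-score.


Step 1: Compute median = 25; label A = above, B = below.
Labels in order: BBABBABABAAA  (n_A = 6, n_B = 6)
Step 2: Count runs R = 8.
Step 3: Under H0 (random ordering), E[R] = 2*n_A*n_B/(n_A+n_B) + 1 = 2*6*6/12 + 1 = 7.0000.
        Var[R] = 2*n_A*n_B*(2*n_A*n_B - n_A - n_B) / ((n_A+n_B)^2 * (n_A+n_B-1)) = 4320/1584 = 2.7273.
        SD[R] = 1.6514.
Step 4: Continuity-corrected z = (R - 0.5 - E[R]) / SD[R] = (8 - 0.5 - 7.0000) / 1.6514 = 0.3028.
Step 5: Two-sided p-value via normal approximation = 2*(1 - Phi(|z|)) = 0.762069.
Step 6: alpha = 0.1. fail to reject H0.

R = 8, z = 0.3028, p = 0.762069, fail to reject H0.


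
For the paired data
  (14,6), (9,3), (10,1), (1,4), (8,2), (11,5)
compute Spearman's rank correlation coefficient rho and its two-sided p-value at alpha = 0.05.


Step 1: Rank x and y separately (midranks; no ties here).
rank(x): 14->6, 9->3, 10->4, 1->1, 8->2, 11->5
rank(y): 6->6, 3->3, 1->1, 4->4, 2->2, 5->5
Step 2: d_i = R_x(i) - R_y(i); compute d_i^2.
  (6-6)^2=0, (3-3)^2=0, (4-1)^2=9, (1-4)^2=9, (2-2)^2=0, (5-5)^2=0
sum(d^2) = 18.
Step 3: rho = 1 - 6*18 / (6*(6^2 - 1)) = 1 - 108/210 = 0.485714.
Step 4: Under H0, t = rho * sqrt((n-2)/(1-rho^2)) = 1.1113 ~ t(4).
Step 5: Two-sided p-value from the t-distribution with 4 df = 0.328723.
Step 6: alpha = 0.05. fail to reject H0.

rho = 0.4857, p = 0.328723, fail to reject H0 at alpha = 0.05.


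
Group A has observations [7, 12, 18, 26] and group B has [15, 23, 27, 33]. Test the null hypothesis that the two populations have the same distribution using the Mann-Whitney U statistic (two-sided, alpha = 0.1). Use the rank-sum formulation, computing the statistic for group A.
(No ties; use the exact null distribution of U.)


Step 1: Combine and sort all 8 observations; assign midranks.
sorted (value, group): (7,X), (12,X), (15,Y), (18,X), (23,Y), (26,X), (27,Y), (33,Y)
ranks: 7->1, 12->2, 15->3, 18->4, 23->5, 26->6, 27->7, 33->8
Step 2: Rank sum for X: R1 = 1 + 2 + 4 + 6 = 13.
Step 3: U_X = R1 - n1(n1+1)/2 = 13 - 4*5/2 = 13 - 10 = 3.
       U_Y = n1*n2 - U_X = 16 - 3 = 13.
Step 4: No ties, so the exact null distribution of U (based on enumerating the C(8,4) = 70 equally likely rank assignments) gives the two-sided p-value.
Step 5: p-value = 0.200000; compare to alpha = 0.1. fail to reject H0.

U_X = 3, p = 0.200000, fail to reject H0 at alpha = 0.1.


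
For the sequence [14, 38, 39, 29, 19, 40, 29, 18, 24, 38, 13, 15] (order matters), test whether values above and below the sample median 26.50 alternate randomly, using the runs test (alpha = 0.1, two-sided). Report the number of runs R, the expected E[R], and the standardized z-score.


Step 1: Compute median = 26.50; label A = above, B = below.
Labels in order: BAAABAABBABB  (n_A = 6, n_B = 6)
Step 2: Count runs R = 7.
Step 3: Under H0 (random ordering), E[R] = 2*n_A*n_B/(n_A+n_B) + 1 = 2*6*6/12 + 1 = 7.0000.
        Var[R] = 2*n_A*n_B*(2*n_A*n_B - n_A - n_B) / ((n_A+n_B)^2 * (n_A+n_B-1)) = 4320/1584 = 2.7273.
        SD[R] = 1.6514.
Step 4: R = E[R], so z = 0 with no continuity correction.
Step 5: Two-sided p-value via normal approximation = 2*(1 - Phi(|z|)) = 1.000000.
Step 6: alpha = 0.1. fail to reject H0.

R = 7, z = 0.0000, p = 1.000000, fail to reject H0.


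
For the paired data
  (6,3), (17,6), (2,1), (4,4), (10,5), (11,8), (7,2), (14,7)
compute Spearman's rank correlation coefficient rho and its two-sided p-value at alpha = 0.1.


Step 1: Rank x and y separately (midranks; no ties here).
rank(x): 6->3, 17->8, 2->1, 4->2, 10->5, 11->6, 7->4, 14->7
rank(y): 3->3, 6->6, 1->1, 4->4, 5->5, 8->8, 2->2, 7->7
Step 2: d_i = R_x(i) - R_y(i); compute d_i^2.
  (3-3)^2=0, (8-6)^2=4, (1-1)^2=0, (2-4)^2=4, (5-5)^2=0, (6-8)^2=4, (4-2)^2=4, (7-7)^2=0
sum(d^2) = 16.
Step 3: rho = 1 - 6*16 / (8*(8^2 - 1)) = 1 - 96/504 = 0.809524.
Step 4: Under H0, t = rho * sqrt((n-2)/(1-rho^2)) = 3.3776 ~ t(6).
Step 5: Two-sided p-value from the t-distribution with 6 df = 0.014903.
Step 6: alpha = 0.1. reject H0.

rho = 0.8095, p = 0.014903, reject H0 at alpha = 0.1.


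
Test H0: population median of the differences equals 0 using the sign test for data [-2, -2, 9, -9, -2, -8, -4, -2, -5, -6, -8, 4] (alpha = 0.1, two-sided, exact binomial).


Step 1: Discard zero differences. Original n = 12; n_eff = number of nonzero differences = 12.
Nonzero differences (with sign): -2, -2, +9, -9, -2, -8, -4, -2, -5, -6, -8, +4
Step 2: Count signs: positive = 2, negative = 10.
Step 3: Under H0: P(positive) = 0.5, so the number of positives S ~ Bin(12, 0.5).
Step 4: Two-sided exact p-value = sum of Bin(12,0.5) probabilities at or below the observed probability = 0.038574.
Step 5: alpha = 0.1. reject H0.

n_eff = 12, pos = 2, neg = 10, p = 0.038574, reject H0.


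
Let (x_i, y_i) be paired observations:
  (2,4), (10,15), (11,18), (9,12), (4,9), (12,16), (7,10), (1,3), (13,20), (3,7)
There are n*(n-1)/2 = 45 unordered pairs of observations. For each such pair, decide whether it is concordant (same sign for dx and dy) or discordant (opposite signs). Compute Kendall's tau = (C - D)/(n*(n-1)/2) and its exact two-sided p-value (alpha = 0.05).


Step 1: Enumerate the 45 unordered pairs (i,j) with i<j and classify each by sign(x_j-x_i) * sign(y_j-y_i).
  (1,2):dx=+8,dy=+11->C; (1,3):dx=+9,dy=+14->C; (1,4):dx=+7,dy=+8->C; (1,5):dx=+2,dy=+5->C
  (1,6):dx=+10,dy=+12->C; (1,7):dx=+5,dy=+6->C; (1,8):dx=-1,dy=-1->C; (1,9):dx=+11,dy=+16->C
  (1,10):dx=+1,dy=+3->C; (2,3):dx=+1,dy=+3->C; (2,4):dx=-1,dy=-3->C; (2,5):dx=-6,dy=-6->C
  (2,6):dx=+2,dy=+1->C; (2,7):dx=-3,dy=-5->C; (2,8):dx=-9,dy=-12->C; (2,9):dx=+3,dy=+5->C
  (2,10):dx=-7,dy=-8->C; (3,4):dx=-2,dy=-6->C; (3,5):dx=-7,dy=-9->C; (3,6):dx=+1,dy=-2->D
  (3,7):dx=-4,dy=-8->C; (3,8):dx=-10,dy=-15->C; (3,9):dx=+2,dy=+2->C; (3,10):dx=-8,dy=-11->C
  (4,5):dx=-5,dy=-3->C; (4,6):dx=+3,dy=+4->C; (4,7):dx=-2,dy=-2->C; (4,8):dx=-8,dy=-9->C
  (4,9):dx=+4,dy=+8->C; (4,10):dx=-6,dy=-5->C; (5,6):dx=+8,dy=+7->C; (5,7):dx=+3,dy=+1->C
  (5,8):dx=-3,dy=-6->C; (5,9):dx=+9,dy=+11->C; (5,10):dx=-1,dy=-2->C; (6,7):dx=-5,dy=-6->C
  (6,8):dx=-11,dy=-13->C; (6,9):dx=+1,dy=+4->C; (6,10):dx=-9,dy=-9->C; (7,8):dx=-6,dy=-7->C
  (7,9):dx=+6,dy=+10->C; (7,10):dx=-4,dy=-3->C; (8,9):dx=+12,dy=+17->C; (8,10):dx=+2,dy=+4->C
  (9,10):dx=-10,dy=-13->C
Step 2: C = 44, D = 1, total pairs = 45.
Step 3: tau = (C - D)/(n(n-1)/2) = (44 - 1)/45 = 0.955556.
Step 4: Exact two-sided p-value (enumerate n! = 3628800 permutations of y under H0): p = 0.000006.
Step 5: alpha = 0.05. reject H0.

tau_b = 0.9556 (C=44, D=1), p = 0.000006, reject H0.


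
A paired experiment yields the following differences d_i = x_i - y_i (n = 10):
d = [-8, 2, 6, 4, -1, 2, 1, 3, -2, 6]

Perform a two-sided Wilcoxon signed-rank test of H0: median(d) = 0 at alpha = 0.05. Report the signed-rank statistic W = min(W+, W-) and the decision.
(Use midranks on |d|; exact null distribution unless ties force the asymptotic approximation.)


Step 1: Drop any zero differences (none here) and take |d_i|.
|d| = [8, 2, 6, 4, 1, 2, 1, 3, 2, 6]
Step 2: Midrank |d_i| (ties get averaged ranks).
ranks: |8|->10, |2|->4, |6|->8.5, |4|->7, |1|->1.5, |2|->4, |1|->1.5, |3|->6, |2|->4, |6|->8.5
Step 3: Attach original signs; sum ranks with positive sign and with negative sign.
W+ = 4 + 8.5 + 7 + 4 + 1.5 + 6 + 8.5 = 39.5
W- = 10 + 1.5 + 4 = 15.5
(Check: W+ + W- = 55 should equal n(n+1)/2 = 55.)
Step 4: Test statistic W = min(W+, W-) = 15.5.
Step 5: Ties in |d|, so use the tie-corrected normal approximation.
        E[W] = n(n+1)/4 = 10*11/4 = 27.5.
        Tie groups: |d|=1 (t=2), |d|=2 (t=3), |d|=6 (t=2); sum(t^3 - t) = 36.
        Var[W] = n(n+1)(2n+1)/24 - sum(t^3-t)/48 = 2310/24 - 36/48 = 95.5.
        z = (W - E[W]) / sqrt(Var[W]) = (15.5 - 27.5) / 9.7724 = -1.2279.
        Two-sided p = 2*Phi(z) = 0.219467.
Step 6: alpha = 0.05. fail to reject H0.

W+ = 39.5, W- = 15.5, W = min = 15.5, p = 0.219467, fail to reject H0.


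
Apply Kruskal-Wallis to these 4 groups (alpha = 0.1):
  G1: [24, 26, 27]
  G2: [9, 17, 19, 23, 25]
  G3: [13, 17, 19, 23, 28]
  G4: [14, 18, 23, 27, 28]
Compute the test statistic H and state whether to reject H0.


Step 1: Combine all N = 18 observations and assign midranks.
sorted (value, group, rank): (9,G2,1), (13,G3,2), (14,G4,3), (17,G2,4.5), (17,G3,4.5), (18,G4,6), (19,G2,7.5), (19,G3,7.5), (23,G2,10), (23,G3,10), (23,G4,10), (24,G1,12), (25,G2,13), (26,G1,14), (27,G1,15.5), (27,G4,15.5), (28,G3,17.5), (28,G4,17.5)
Step 2: Sum ranks within each group.
R_1 = 41.5 (n_1 = 3)
R_2 = 36 (n_2 = 5)
R_3 = 41.5 (n_3 = 5)
R_4 = 52 (n_4 = 5)
Step 3: H = 12/(N(N+1)) * sum(R_i^2/n_i) - 3(N+1)
     = 12/(18*19) * (41.5^2/3 + 36^2/5 + 41.5^2/5 + 52^2/5) - 3*19
     = 0.035088 * 1718.53 - 57
     = 3.299415.
Step 4: Ties present; correction factor C = 1 - 48/(18^3 - 18) = 0.991744. Corrected H = 3.299415 / 0.991744 = 3.326882.
Step 5: Under H0, H ~ chi^2(3); p-value = 0.343919.
Step 6: alpha = 0.1. fail to reject H0.

H = 3.3269, df = 3, p = 0.343919, fail to reject H0.


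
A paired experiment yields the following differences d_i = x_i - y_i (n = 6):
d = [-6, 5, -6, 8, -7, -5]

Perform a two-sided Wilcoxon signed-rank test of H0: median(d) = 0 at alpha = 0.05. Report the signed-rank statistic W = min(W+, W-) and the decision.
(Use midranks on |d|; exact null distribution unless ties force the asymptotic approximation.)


Step 1: Drop any zero differences (none here) and take |d_i|.
|d| = [6, 5, 6, 8, 7, 5]
Step 2: Midrank |d_i| (ties get averaged ranks).
ranks: |6|->3.5, |5|->1.5, |6|->3.5, |8|->6, |7|->5, |5|->1.5
Step 3: Attach original signs; sum ranks with positive sign and with negative sign.
W+ = 1.5 + 6 = 7.5
W- = 3.5 + 3.5 + 5 + 1.5 = 13.5
(Check: W+ + W- = 21 should equal n(n+1)/2 = 21.)
Step 4: Test statistic W = min(W+, W-) = 7.5.
Step 5: Ties in |d|, so use the tie-corrected normal approximation.
        E[W] = n(n+1)/4 = 6*7/4 = 10.5.
        Tie groups: |d|=5 (t=2), |d|=6 (t=2); sum(t^3 - t) = 12.
        Var[W] = n(n+1)(2n+1)/24 - sum(t^3-t)/48 = 546/24 - 12/48 = 22.5.
        z = (W - E[W]) / sqrt(Var[W]) = (7.5 - 10.5) / 4.7434 = -0.6325.
        Two-sided p = 2*Phi(z) = 0.527089.
Step 6: alpha = 0.05. fail to reject H0.

W+ = 7.5, W- = 13.5, W = min = 7.5, p = 0.527089, fail to reject H0.


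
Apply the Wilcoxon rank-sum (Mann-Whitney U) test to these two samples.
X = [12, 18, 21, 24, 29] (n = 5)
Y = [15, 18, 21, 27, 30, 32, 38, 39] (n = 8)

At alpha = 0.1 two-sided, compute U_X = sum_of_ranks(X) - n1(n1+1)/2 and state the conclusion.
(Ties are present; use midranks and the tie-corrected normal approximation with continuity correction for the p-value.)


Step 1: Combine and sort all 13 observations; assign midranks.
sorted (value, group): (12,X), (15,Y), (18,X), (18,Y), (21,X), (21,Y), (24,X), (27,Y), (29,X), (30,Y), (32,Y), (38,Y), (39,Y)
ranks: 12->1, 15->2, 18->3.5, 18->3.5, 21->5.5, 21->5.5, 24->7, 27->8, 29->9, 30->10, 32->11, 38->12, 39->13
Step 2: Rank sum for X: R1 = 1 + 3.5 + 5.5 + 7 + 9 = 26.
Step 3: U_X = R1 - n1(n1+1)/2 = 26 - 5*6/2 = 26 - 15 = 11.
       U_Y = n1*n2 - U_X = 40 - 11 = 29.
Step 4: Ties are present, so use the tie-corrected normal approximation (with continuity correction) for the p-value.
Step 5: p-value = 0.212139; compare to alpha = 0.1. fail to reject H0.

U_X = 11, p = 0.212139, fail to reject H0 at alpha = 0.1.


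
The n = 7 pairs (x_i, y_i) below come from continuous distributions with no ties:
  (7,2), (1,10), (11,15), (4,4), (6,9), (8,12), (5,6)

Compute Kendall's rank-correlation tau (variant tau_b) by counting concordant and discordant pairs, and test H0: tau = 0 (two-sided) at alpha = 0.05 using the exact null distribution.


Step 1: Enumerate the 21 unordered pairs (i,j) with i<j and classify each by sign(x_j-x_i) * sign(y_j-y_i).
  (1,2):dx=-6,dy=+8->D; (1,3):dx=+4,dy=+13->C; (1,4):dx=-3,dy=+2->D; (1,5):dx=-1,dy=+7->D
  (1,6):dx=+1,dy=+10->C; (1,7):dx=-2,dy=+4->D; (2,3):dx=+10,dy=+5->C; (2,4):dx=+3,dy=-6->D
  (2,5):dx=+5,dy=-1->D; (2,6):dx=+7,dy=+2->C; (2,7):dx=+4,dy=-4->D; (3,4):dx=-7,dy=-11->C
  (3,5):dx=-5,dy=-6->C; (3,6):dx=-3,dy=-3->C; (3,7):dx=-6,dy=-9->C; (4,5):dx=+2,dy=+5->C
  (4,6):dx=+4,dy=+8->C; (4,7):dx=+1,dy=+2->C; (5,6):dx=+2,dy=+3->C; (5,7):dx=-1,dy=-3->C
  (6,7):dx=-3,dy=-6->C
Step 2: C = 14, D = 7, total pairs = 21.
Step 3: tau = (C - D)/(n(n-1)/2) = (14 - 7)/21 = 0.333333.
Step 4: Exact two-sided p-value (enumerate n! = 5040 permutations of y under H0): p = 0.381349.
Step 5: alpha = 0.05. fail to reject H0.

tau_b = 0.3333 (C=14, D=7), p = 0.381349, fail to reject H0.


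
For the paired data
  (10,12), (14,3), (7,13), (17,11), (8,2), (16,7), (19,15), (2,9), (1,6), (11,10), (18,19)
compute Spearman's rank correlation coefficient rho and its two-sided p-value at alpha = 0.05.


Step 1: Rank x and y separately (midranks; no ties here).
rank(x): 10->5, 14->7, 7->3, 17->9, 8->4, 16->8, 19->11, 2->2, 1->1, 11->6, 18->10
rank(y): 12->8, 3->2, 13->9, 11->7, 2->1, 7->4, 15->10, 9->5, 6->3, 10->6, 19->11
Step 2: d_i = R_x(i) - R_y(i); compute d_i^2.
  (5-8)^2=9, (7-2)^2=25, (3-9)^2=36, (9-7)^2=4, (4-1)^2=9, (8-4)^2=16, (11-10)^2=1, (2-5)^2=9, (1-3)^2=4, (6-6)^2=0, (10-11)^2=1
sum(d^2) = 114.
Step 3: rho = 1 - 6*114 / (11*(11^2 - 1)) = 1 - 684/1320 = 0.481818.
Step 4: Under H0, t = rho * sqrt((n-2)/(1-rho^2)) = 1.6496 ~ t(9).
Step 5: Two-sided p-value from the t-distribution with 9 df = 0.133434.
Step 6: alpha = 0.05. fail to reject H0.

rho = 0.4818, p = 0.133434, fail to reject H0 at alpha = 0.05.


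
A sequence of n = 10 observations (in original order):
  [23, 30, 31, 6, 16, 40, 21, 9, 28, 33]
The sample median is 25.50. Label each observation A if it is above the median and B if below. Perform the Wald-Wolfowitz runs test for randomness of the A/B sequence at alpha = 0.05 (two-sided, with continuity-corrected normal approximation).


Step 1: Compute median = 25.50; label A = above, B = below.
Labels in order: BAABBABBAA  (n_A = 5, n_B = 5)
Step 2: Count runs R = 6.
Step 3: Under H0 (random ordering), E[R] = 2*n_A*n_B/(n_A+n_B) + 1 = 2*5*5/10 + 1 = 6.0000.
        Var[R] = 2*n_A*n_B*(2*n_A*n_B - n_A - n_B) / ((n_A+n_B)^2 * (n_A+n_B-1)) = 2000/900 = 2.2222.
        SD[R] = 1.4907.
Step 4: R = E[R], so z = 0 with no continuity correction.
Step 5: Two-sided p-value via normal approximation = 2*(1 - Phi(|z|)) = 1.000000.
Step 6: alpha = 0.05. fail to reject H0.

R = 6, z = 0.0000, p = 1.000000, fail to reject H0.


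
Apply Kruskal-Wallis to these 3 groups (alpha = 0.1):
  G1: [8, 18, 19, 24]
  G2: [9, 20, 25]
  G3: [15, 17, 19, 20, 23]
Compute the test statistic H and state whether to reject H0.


Step 1: Combine all N = 12 observations and assign midranks.
sorted (value, group, rank): (8,G1,1), (9,G2,2), (15,G3,3), (17,G3,4), (18,G1,5), (19,G1,6.5), (19,G3,6.5), (20,G2,8.5), (20,G3,8.5), (23,G3,10), (24,G1,11), (25,G2,12)
Step 2: Sum ranks within each group.
R_1 = 23.5 (n_1 = 4)
R_2 = 22.5 (n_2 = 3)
R_3 = 32 (n_3 = 5)
Step 3: H = 12/(N(N+1)) * sum(R_i^2/n_i) - 3(N+1)
     = 12/(12*13) * (23.5^2/4 + 22.5^2/3 + 32^2/5) - 3*13
     = 0.076923 * 511.613 - 39
     = 0.354808.
Step 4: Ties present; correction factor C = 1 - 12/(12^3 - 12) = 0.993007. Corrected H = 0.354808 / 0.993007 = 0.357306.
Step 5: Under H0, H ~ chi^2(2); p-value = 0.836396.
Step 6: alpha = 0.1. fail to reject H0.

H = 0.3573, df = 2, p = 0.836396, fail to reject H0.


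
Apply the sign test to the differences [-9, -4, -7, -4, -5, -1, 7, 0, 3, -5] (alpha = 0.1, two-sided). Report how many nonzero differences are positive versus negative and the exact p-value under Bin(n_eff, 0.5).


Step 1: Discard zero differences. Original n = 10; n_eff = number of nonzero differences = 9.
Nonzero differences (with sign): -9, -4, -7, -4, -5, -1, +7, +3, -5
Step 2: Count signs: positive = 2, negative = 7.
Step 3: Under H0: P(positive) = 0.5, so the number of positives S ~ Bin(9, 0.5).
Step 4: Two-sided exact p-value = sum of Bin(9,0.5) probabilities at or below the observed probability = 0.179688.
Step 5: alpha = 0.1. fail to reject H0.

n_eff = 9, pos = 2, neg = 7, p = 0.179688, fail to reject H0.


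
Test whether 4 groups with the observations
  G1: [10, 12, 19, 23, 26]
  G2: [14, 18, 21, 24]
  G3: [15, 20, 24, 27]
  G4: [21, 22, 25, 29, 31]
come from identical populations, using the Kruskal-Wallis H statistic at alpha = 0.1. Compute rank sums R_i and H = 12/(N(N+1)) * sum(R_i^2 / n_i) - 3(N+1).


Step 1: Combine all N = 18 observations and assign midranks.
sorted (value, group, rank): (10,G1,1), (12,G1,2), (14,G2,3), (15,G3,4), (18,G2,5), (19,G1,6), (20,G3,7), (21,G2,8.5), (21,G4,8.5), (22,G4,10), (23,G1,11), (24,G2,12.5), (24,G3,12.5), (25,G4,14), (26,G1,15), (27,G3,16), (29,G4,17), (31,G4,18)
Step 2: Sum ranks within each group.
R_1 = 35 (n_1 = 5)
R_2 = 29 (n_2 = 4)
R_3 = 39.5 (n_3 = 4)
R_4 = 67.5 (n_4 = 5)
Step 3: H = 12/(N(N+1)) * sum(R_i^2/n_i) - 3(N+1)
     = 12/(18*19) * (35^2/5 + 29^2/4 + 39.5^2/4 + 67.5^2/5) - 3*19
     = 0.035088 * 1756.56 - 57
     = 4.633772.
Step 4: Ties present; correction factor C = 1 - 12/(18^3 - 18) = 0.997936. Corrected H = 4.633772 / 0.997936 = 4.643356.
Step 5: Under H0, H ~ chi^2(3); p-value = 0.199854.
Step 6: alpha = 0.1. fail to reject H0.

H = 4.6434, df = 3, p = 0.199854, fail to reject H0.


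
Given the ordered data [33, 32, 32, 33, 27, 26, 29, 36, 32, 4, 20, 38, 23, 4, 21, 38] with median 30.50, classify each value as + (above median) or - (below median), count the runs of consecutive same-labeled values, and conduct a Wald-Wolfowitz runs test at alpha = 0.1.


Step 1: Compute median = 30.50; label A = above, B = below.
Labels in order: AAAABBBAABBABBBA  (n_A = 8, n_B = 8)
Step 2: Count runs R = 7.
Step 3: Under H0 (random ordering), E[R] = 2*n_A*n_B/(n_A+n_B) + 1 = 2*8*8/16 + 1 = 9.0000.
        Var[R] = 2*n_A*n_B*(2*n_A*n_B - n_A - n_B) / ((n_A+n_B)^2 * (n_A+n_B-1)) = 14336/3840 = 3.7333.
        SD[R] = 1.9322.
Step 4: Continuity-corrected z = (R + 0.5 - E[R]) / SD[R] = (7 + 0.5 - 9.0000) / 1.9322 = -0.7763.
Step 5: Two-sided p-value via normal approximation = 2*(1 - Phi(|z|)) = 0.437558.
Step 6: alpha = 0.1. fail to reject H0.

R = 7, z = -0.7763, p = 0.437558, fail to reject H0.


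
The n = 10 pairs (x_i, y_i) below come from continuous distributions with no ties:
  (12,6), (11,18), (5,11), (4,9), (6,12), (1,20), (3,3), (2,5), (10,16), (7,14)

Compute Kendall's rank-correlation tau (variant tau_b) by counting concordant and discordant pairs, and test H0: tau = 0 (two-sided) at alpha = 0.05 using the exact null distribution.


Step 1: Enumerate the 45 unordered pairs (i,j) with i<j and classify each by sign(x_j-x_i) * sign(y_j-y_i).
  (1,2):dx=-1,dy=+12->D; (1,3):dx=-7,dy=+5->D; (1,4):dx=-8,dy=+3->D; (1,5):dx=-6,dy=+6->D
  (1,6):dx=-11,dy=+14->D; (1,7):dx=-9,dy=-3->C; (1,8):dx=-10,dy=-1->C; (1,9):dx=-2,dy=+10->D
  (1,10):dx=-5,dy=+8->D; (2,3):dx=-6,dy=-7->C; (2,4):dx=-7,dy=-9->C; (2,5):dx=-5,dy=-6->C
  (2,6):dx=-10,dy=+2->D; (2,7):dx=-8,dy=-15->C; (2,8):dx=-9,dy=-13->C; (2,9):dx=-1,dy=-2->C
  (2,10):dx=-4,dy=-4->C; (3,4):dx=-1,dy=-2->C; (3,5):dx=+1,dy=+1->C; (3,6):dx=-4,dy=+9->D
  (3,7):dx=-2,dy=-8->C; (3,8):dx=-3,dy=-6->C; (3,9):dx=+5,dy=+5->C; (3,10):dx=+2,dy=+3->C
  (4,5):dx=+2,dy=+3->C; (4,6):dx=-3,dy=+11->D; (4,7):dx=-1,dy=-6->C; (4,8):dx=-2,dy=-4->C
  (4,9):dx=+6,dy=+7->C; (4,10):dx=+3,dy=+5->C; (5,6):dx=-5,dy=+8->D; (5,7):dx=-3,dy=-9->C
  (5,8):dx=-4,dy=-7->C; (5,9):dx=+4,dy=+4->C; (5,10):dx=+1,dy=+2->C; (6,7):dx=+2,dy=-17->D
  (6,8):dx=+1,dy=-15->D; (6,9):dx=+9,dy=-4->D; (6,10):dx=+6,dy=-6->D; (7,8):dx=-1,dy=+2->D
  (7,9):dx=+7,dy=+13->C; (7,10):dx=+4,dy=+11->C; (8,9):dx=+8,dy=+11->C; (8,10):dx=+5,dy=+9->C
  (9,10):dx=-3,dy=-2->C
Step 2: C = 29, D = 16, total pairs = 45.
Step 3: tau = (C - D)/(n(n-1)/2) = (29 - 16)/45 = 0.288889.
Step 4: Exact two-sided p-value (enumerate n! = 3628800 permutations of y under H0): p = 0.291248.
Step 5: alpha = 0.05. fail to reject H0.

tau_b = 0.2889 (C=29, D=16), p = 0.291248, fail to reject H0.


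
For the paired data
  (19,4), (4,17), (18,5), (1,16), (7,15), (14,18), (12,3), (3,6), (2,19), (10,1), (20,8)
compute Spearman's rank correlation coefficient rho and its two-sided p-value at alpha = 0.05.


Step 1: Rank x and y separately (midranks; no ties here).
rank(x): 19->10, 4->4, 18->9, 1->1, 7->5, 14->8, 12->7, 3->3, 2->2, 10->6, 20->11
rank(y): 4->3, 17->9, 5->4, 16->8, 15->7, 18->10, 3->2, 6->5, 19->11, 1->1, 8->6
Step 2: d_i = R_x(i) - R_y(i); compute d_i^2.
  (10-3)^2=49, (4-9)^2=25, (9-4)^2=25, (1-8)^2=49, (5-7)^2=4, (8-10)^2=4, (7-2)^2=25, (3-5)^2=4, (2-11)^2=81, (6-1)^2=25, (11-6)^2=25
sum(d^2) = 316.
Step 3: rho = 1 - 6*316 / (11*(11^2 - 1)) = 1 - 1896/1320 = -0.436364.
Step 4: Under H0, t = rho * sqrt((n-2)/(1-rho^2)) = -1.4549 ~ t(9).
Step 5: Two-sided p-value from the t-distribution with 9 df = 0.179665.
Step 6: alpha = 0.05. fail to reject H0.

rho = -0.4364, p = 0.179665, fail to reject H0 at alpha = 0.05.


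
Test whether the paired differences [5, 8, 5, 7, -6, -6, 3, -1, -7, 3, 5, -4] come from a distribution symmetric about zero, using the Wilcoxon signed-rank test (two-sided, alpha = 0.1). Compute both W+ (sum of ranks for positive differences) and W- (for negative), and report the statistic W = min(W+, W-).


Step 1: Drop any zero differences (none here) and take |d_i|.
|d| = [5, 8, 5, 7, 6, 6, 3, 1, 7, 3, 5, 4]
Step 2: Midrank |d_i| (ties get averaged ranks).
ranks: |5|->6, |8|->12, |5|->6, |7|->10.5, |6|->8.5, |6|->8.5, |3|->2.5, |1|->1, |7|->10.5, |3|->2.5, |5|->6, |4|->4
Step 3: Attach original signs; sum ranks with positive sign and with negative sign.
W+ = 6 + 12 + 6 + 10.5 + 2.5 + 2.5 + 6 = 45.5
W- = 8.5 + 8.5 + 1 + 10.5 + 4 = 32.5
(Check: W+ + W- = 78 should equal n(n+1)/2 = 78.)
Step 4: Test statistic W = min(W+, W-) = 32.5.
Step 5: Ties in |d|, so use the tie-corrected normal approximation.
        E[W] = n(n+1)/4 = 12*13/4 = 39.
        Tie groups: |d|=3 (t=2), |d|=5 (t=3), |d|=6 (t=2), |d|=7 (t=2); sum(t^3 - t) = 42.
        Var[W] = n(n+1)(2n+1)/24 - sum(t^3-t)/48 = 3900/24 - 42/48 = 161.625.
        z = (W - E[W]) / sqrt(Var[W]) = (32.5 - 39) / 12.7132 = -0.5113.
        Two-sided p = 2*Phi(z) = 0.609155.
Step 6: alpha = 0.1. fail to reject H0.

W+ = 45.5, W- = 32.5, W = min = 32.5, p = 0.609155, fail to reject H0.


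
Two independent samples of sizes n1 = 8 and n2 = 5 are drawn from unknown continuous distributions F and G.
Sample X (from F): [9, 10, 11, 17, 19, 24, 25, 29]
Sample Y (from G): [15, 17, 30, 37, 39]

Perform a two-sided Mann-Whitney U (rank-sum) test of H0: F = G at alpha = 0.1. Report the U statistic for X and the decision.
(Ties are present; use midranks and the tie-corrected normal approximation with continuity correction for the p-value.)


Step 1: Combine and sort all 13 observations; assign midranks.
sorted (value, group): (9,X), (10,X), (11,X), (15,Y), (17,X), (17,Y), (19,X), (24,X), (25,X), (29,X), (30,Y), (37,Y), (39,Y)
ranks: 9->1, 10->2, 11->3, 15->4, 17->5.5, 17->5.5, 19->7, 24->8, 25->9, 29->10, 30->11, 37->12, 39->13
Step 2: Rank sum for X: R1 = 1 + 2 + 3 + 5.5 + 7 + 8 + 9 + 10 = 45.5.
Step 3: U_X = R1 - n1(n1+1)/2 = 45.5 - 8*9/2 = 45.5 - 36 = 9.5.
       U_Y = n1*n2 - U_X = 40 - 9.5 = 30.5.
Step 4: Ties are present, so use the tie-corrected normal approximation (with continuity correction) for the p-value.
Step 5: p-value = 0.142685; compare to alpha = 0.1. fail to reject H0.

U_X = 9.5, p = 0.142685, fail to reject H0 at alpha = 0.1.


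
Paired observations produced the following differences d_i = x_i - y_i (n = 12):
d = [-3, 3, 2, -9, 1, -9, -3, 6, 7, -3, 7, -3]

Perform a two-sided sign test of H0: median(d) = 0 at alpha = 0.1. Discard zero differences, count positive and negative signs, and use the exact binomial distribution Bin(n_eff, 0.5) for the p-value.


Step 1: Discard zero differences. Original n = 12; n_eff = number of nonzero differences = 12.
Nonzero differences (with sign): -3, +3, +2, -9, +1, -9, -3, +6, +7, -3, +7, -3
Step 2: Count signs: positive = 6, negative = 6.
Step 3: Under H0: P(positive) = 0.5, so the number of positives S ~ Bin(12, 0.5).
Step 4: Two-sided exact p-value = sum of Bin(12,0.5) probabilities at or below the observed probability = 1.000000.
Step 5: alpha = 0.1. fail to reject H0.

n_eff = 12, pos = 6, neg = 6, p = 1.000000, fail to reject H0.


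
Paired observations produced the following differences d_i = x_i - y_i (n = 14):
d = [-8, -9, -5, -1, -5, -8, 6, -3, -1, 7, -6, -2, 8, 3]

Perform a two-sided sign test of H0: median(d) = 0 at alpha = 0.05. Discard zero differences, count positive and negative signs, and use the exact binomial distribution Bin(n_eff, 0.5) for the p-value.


Step 1: Discard zero differences. Original n = 14; n_eff = number of nonzero differences = 14.
Nonzero differences (with sign): -8, -9, -5, -1, -5, -8, +6, -3, -1, +7, -6, -2, +8, +3
Step 2: Count signs: positive = 4, negative = 10.
Step 3: Under H0: P(positive) = 0.5, so the number of positives S ~ Bin(14, 0.5).
Step 4: Two-sided exact p-value = sum of Bin(14,0.5) probabilities at or below the observed probability = 0.179565.
Step 5: alpha = 0.05. fail to reject H0.

n_eff = 14, pos = 4, neg = 10, p = 0.179565, fail to reject H0.


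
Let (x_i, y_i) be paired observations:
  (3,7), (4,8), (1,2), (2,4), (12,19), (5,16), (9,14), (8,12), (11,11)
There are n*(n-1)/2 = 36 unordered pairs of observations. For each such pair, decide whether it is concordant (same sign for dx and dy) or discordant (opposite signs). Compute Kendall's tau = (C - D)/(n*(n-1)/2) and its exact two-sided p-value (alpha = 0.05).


Step 1: Enumerate the 36 unordered pairs (i,j) with i<j and classify each by sign(x_j-x_i) * sign(y_j-y_i).
  (1,2):dx=+1,dy=+1->C; (1,3):dx=-2,dy=-5->C; (1,4):dx=-1,dy=-3->C; (1,5):dx=+9,dy=+12->C
  (1,6):dx=+2,dy=+9->C; (1,7):dx=+6,dy=+7->C; (1,8):dx=+5,dy=+5->C; (1,9):dx=+8,dy=+4->C
  (2,3):dx=-3,dy=-6->C; (2,4):dx=-2,dy=-4->C; (2,5):dx=+8,dy=+11->C; (2,6):dx=+1,dy=+8->C
  (2,7):dx=+5,dy=+6->C; (2,8):dx=+4,dy=+4->C; (2,9):dx=+7,dy=+3->C; (3,4):dx=+1,dy=+2->C
  (3,5):dx=+11,dy=+17->C; (3,6):dx=+4,dy=+14->C; (3,7):dx=+8,dy=+12->C; (3,8):dx=+7,dy=+10->C
  (3,9):dx=+10,dy=+9->C; (4,5):dx=+10,dy=+15->C; (4,6):dx=+3,dy=+12->C; (4,7):dx=+7,dy=+10->C
  (4,8):dx=+6,dy=+8->C; (4,9):dx=+9,dy=+7->C; (5,6):dx=-7,dy=-3->C; (5,7):dx=-3,dy=-5->C
  (5,8):dx=-4,dy=-7->C; (5,9):dx=-1,dy=-8->C; (6,7):dx=+4,dy=-2->D; (6,8):dx=+3,dy=-4->D
  (6,9):dx=+6,dy=-5->D; (7,8):dx=-1,dy=-2->C; (7,9):dx=+2,dy=-3->D; (8,9):dx=+3,dy=-1->D
Step 2: C = 31, D = 5, total pairs = 36.
Step 3: tau = (C - D)/(n(n-1)/2) = (31 - 5)/36 = 0.722222.
Step 4: Exact two-sided p-value (enumerate n! = 362880 permutations of y under H0): p = 0.005886.
Step 5: alpha = 0.05. reject H0.

tau_b = 0.7222 (C=31, D=5), p = 0.005886, reject H0.


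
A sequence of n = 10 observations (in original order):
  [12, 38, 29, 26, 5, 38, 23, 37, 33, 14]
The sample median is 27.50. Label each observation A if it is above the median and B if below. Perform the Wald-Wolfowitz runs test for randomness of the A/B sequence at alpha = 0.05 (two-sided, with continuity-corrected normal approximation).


Step 1: Compute median = 27.50; label A = above, B = below.
Labels in order: BAABBABAAB  (n_A = 5, n_B = 5)
Step 2: Count runs R = 7.
Step 3: Under H0 (random ordering), E[R] = 2*n_A*n_B/(n_A+n_B) + 1 = 2*5*5/10 + 1 = 6.0000.
        Var[R] = 2*n_A*n_B*(2*n_A*n_B - n_A - n_B) / ((n_A+n_B)^2 * (n_A+n_B-1)) = 2000/900 = 2.2222.
        SD[R] = 1.4907.
Step 4: Continuity-corrected z = (R - 0.5 - E[R]) / SD[R] = (7 - 0.5 - 6.0000) / 1.4907 = 0.3354.
Step 5: Two-sided p-value via normal approximation = 2*(1 - Phi(|z|)) = 0.737316.
Step 6: alpha = 0.05. fail to reject H0.

R = 7, z = 0.3354, p = 0.737316, fail to reject H0.


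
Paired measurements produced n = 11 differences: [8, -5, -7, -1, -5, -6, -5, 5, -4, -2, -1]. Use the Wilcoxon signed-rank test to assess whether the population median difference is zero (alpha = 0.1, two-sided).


Step 1: Drop any zero differences (none here) and take |d_i|.
|d| = [8, 5, 7, 1, 5, 6, 5, 5, 4, 2, 1]
Step 2: Midrank |d_i| (ties get averaged ranks).
ranks: |8|->11, |5|->6.5, |7|->10, |1|->1.5, |5|->6.5, |6|->9, |5|->6.5, |5|->6.5, |4|->4, |2|->3, |1|->1.5
Step 3: Attach original signs; sum ranks with positive sign and with negative sign.
W+ = 11 + 6.5 = 17.5
W- = 6.5 + 10 + 1.5 + 6.5 + 9 + 6.5 + 4 + 3 + 1.5 = 48.5
(Check: W+ + W- = 66 should equal n(n+1)/2 = 66.)
Step 4: Test statistic W = min(W+, W-) = 17.5.
Step 5: Ties in |d|, so use the tie-corrected normal approximation.
        E[W] = n(n+1)/4 = 11*12/4 = 33.
        Tie groups: |d|=1 (t=2), |d|=5 (t=4); sum(t^3 - t) = 66.
        Var[W] = n(n+1)(2n+1)/24 - sum(t^3-t)/48 = 3036/24 - 66/48 = 125.125.
        z = (W - E[W]) / sqrt(Var[W]) = (17.5 - 33) / 11.1859 = -1.3857.
        Two-sided p = 2*Phi(z) = 0.165848.
Step 6: alpha = 0.1. fail to reject H0.

W+ = 17.5, W- = 48.5, W = min = 17.5, p = 0.165848, fail to reject H0.


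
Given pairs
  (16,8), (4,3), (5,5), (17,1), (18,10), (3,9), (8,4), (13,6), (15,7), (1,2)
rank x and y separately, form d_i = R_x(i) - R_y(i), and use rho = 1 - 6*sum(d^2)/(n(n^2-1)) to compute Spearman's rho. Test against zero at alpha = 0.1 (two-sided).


Step 1: Rank x and y separately (midranks; no ties here).
rank(x): 16->8, 4->3, 5->4, 17->9, 18->10, 3->2, 8->5, 13->6, 15->7, 1->1
rank(y): 8->8, 3->3, 5->5, 1->1, 10->10, 9->9, 4->4, 6->6, 7->7, 2->2
Step 2: d_i = R_x(i) - R_y(i); compute d_i^2.
  (8-8)^2=0, (3-3)^2=0, (4-5)^2=1, (9-1)^2=64, (10-10)^2=0, (2-9)^2=49, (5-4)^2=1, (6-6)^2=0, (7-7)^2=0, (1-2)^2=1
sum(d^2) = 116.
Step 3: rho = 1 - 6*116 / (10*(10^2 - 1)) = 1 - 696/990 = 0.296970.
Step 4: Under H0, t = rho * sqrt((n-2)/(1-rho^2)) = 0.8796 ~ t(8).
Step 5: Two-sided p-value from the t-distribution with 8 df = 0.404702.
Step 6: alpha = 0.1. fail to reject H0.

rho = 0.2970, p = 0.404702, fail to reject H0 at alpha = 0.1.


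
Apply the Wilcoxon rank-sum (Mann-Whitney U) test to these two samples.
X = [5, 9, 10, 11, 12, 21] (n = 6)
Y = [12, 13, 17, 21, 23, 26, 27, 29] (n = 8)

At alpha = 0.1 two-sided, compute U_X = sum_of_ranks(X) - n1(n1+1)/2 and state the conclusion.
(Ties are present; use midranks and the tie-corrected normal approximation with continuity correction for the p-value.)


Step 1: Combine and sort all 14 observations; assign midranks.
sorted (value, group): (5,X), (9,X), (10,X), (11,X), (12,X), (12,Y), (13,Y), (17,Y), (21,X), (21,Y), (23,Y), (26,Y), (27,Y), (29,Y)
ranks: 5->1, 9->2, 10->3, 11->4, 12->5.5, 12->5.5, 13->7, 17->8, 21->9.5, 21->9.5, 23->11, 26->12, 27->13, 29->14
Step 2: Rank sum for X: R1 = 1 + 2 + 3 + 4 + 5.5 + 9.5 = 25.
Step 3: U_X = R1 - n1(n1+1)/2 = 25 - 6*7/2 = 25 - 21 = 4.
       U_Y = n1*n2 - U_X = 48 - 4 = 44.
Step 4: Ties are present, so use the tie-corrected normal approximation (with continuity correction) for the p-value.
Step 5: p-value = 0.011636; compare to alpha = 0.1. reject H0.

U_X = 4, p = 0.011636, reject H0 at alpha = 0.1.


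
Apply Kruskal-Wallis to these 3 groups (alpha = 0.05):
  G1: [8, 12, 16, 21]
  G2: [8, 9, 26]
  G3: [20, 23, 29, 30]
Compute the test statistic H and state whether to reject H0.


Step 1: Combine all N = 11 observations and assign midranks.
sorted (value, group, rank): (8,G1,1.5), (8,G2,1.5), (9,G2,3), (12,G1,4), (16,G1,5), (20,G3,6), (21,G1,7), (23,G3,8), (26,G2,9), (29,G3,10), (30,G3,11)
Step 2: Sum ranks within each group.
R_1 = 17.5 (n_1 = 4)
R_2 = 13.5 (n_2 = 3)
R_3 = 35 (n_3 = 4)
Step 3: H = 12/(N(N+1)) * sum(R_i^2/n_i) - 3(N+1)
     = 12/(11*12) * (17.5^2/4 + 13.5^2/3 + 35^2/4) - 3*12
     = 0.090909 * 443.562 - 36
     = 4.323864.
Step 4: Ties present; correction factor C = 1 - 6/(11^3 - 11) = 0.995455. Corrected H = 4.323864 / 0.995455 = 4.343607.
Step 5: Under H0, H ~ chi^2(2); p-value = 0.113972.
Step 6: alpha = 0.05. fail to reject H0.

H = 4.3436, df = 2, p = 0.113972, fail to reject H0.


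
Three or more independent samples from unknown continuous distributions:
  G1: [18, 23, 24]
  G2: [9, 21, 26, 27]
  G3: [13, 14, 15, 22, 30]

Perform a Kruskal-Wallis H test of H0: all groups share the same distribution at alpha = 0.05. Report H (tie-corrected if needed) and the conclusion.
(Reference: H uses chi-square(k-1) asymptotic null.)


Step 1: Combine all N = 12 observations and assign midranks.
sorted (value, group, rank): (9,G2,1), (13,G3,2), (14,G3,3), (15,G3,4), (18,G1,5), (21,G2,6), (22,G3,7), (23,G1,8), (24,G1,9), (26,G2,10), (27,G2,11), (30,G3,12)
Step 2: Sum ranks within each group.
R_1 = 22 (n_1 = 3)
R_2 = 28 (n_2 = 4)
R_3 = 28 (n_3 = 5)
Step 3: H = 12/(N(N+1)) * sum(R_i^2/n_i) - 3(N+1)
     = 12/(12*13) * (22^2/3 + 28^2/4 + 28^2/5) - 3*13
     = 0.076923 * 514.133 - 39
     = 0.548718.
Step 4: No ties, so H is used without correction.
Step 5: Under H0, H ~ chi^2(2); p-value = 0.760059.
Step 6: alpha = 0.05. fail to reject H0.

H = 0.5487, df = 2, p = 0.760059, fail to reject H0.
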